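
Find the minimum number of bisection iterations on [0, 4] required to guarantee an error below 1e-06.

We need (b-a)/2^n ≤ 1e-06
(4 - 0)/2^n ≤ 1e-06
4/2^n ≤ 1e-06
2^n ≥ 4000000
n ≥ log₂(4000000) = 21.93
n ≥ 22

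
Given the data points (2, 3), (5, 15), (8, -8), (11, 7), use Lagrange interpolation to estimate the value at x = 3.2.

Lagrange interpolation formula:
P(x) = Σ yᵢ × Lᵢ(x)
where Lᵢ(x) = Π_{j≠i} (x - xⱼ)/(xᵢ - xⱼ)

L_0(3.2) = (3.2 - 5)/(2 - 5) × (3.2 - 8)/(2 - 8) × (3.2 - 11)/(2 - 11) = 0.416000
L_1(3.2) = (3.2 - 2)/(5 - 2) × (3.2 - 8)/(5 - 8) × (3.2 - 11)/(5 - 11) = 0.832000
L_2(3.2) = (3.2 - 2)/(8 - 2) × (3.2 - 5)/(8 - 5) × (3.2 - 11)/(8 - 11) = -0.312000
L_3(3.2) = (3.2 - 2)/(11 - 2) × (3.2 - 5)/(11 - 5) × (3.2 - 8)/(11 - 8) = 0.064000

P(3.2) = 3×L_0(3.2) + 15×L_1(3.2) + (-8)×L_2(3.2) + 7×L_3(3.2)
P(3.2) = 16.672000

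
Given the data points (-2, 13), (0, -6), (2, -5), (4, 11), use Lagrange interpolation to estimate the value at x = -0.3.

Lagrange interpolation formula:
P(x) = Σ yᵢ × Lᵢ(x)
where Lᵢ(x) = Π_{j≠i} (x - xⱼ)/(xᵢ - xⱼ)

L_0(-0.3) = (-0.3 - 0)/(-2 - 0) × (-0.3 - 2)/(-2 - 2) × (-0.3 - 4)/(-2 - 4) = 0.061812
L_1(-0.3) = (-0.3 - (-2))/(0 - (-2)) × (-0.3 - 2)/(0 - 2) × (-0.3 - 4)/(0 - 4) = 1.050812
L_2(-0.3) = (-0.3 - (-2))/(2 - (-2)) × (-0.3 - 0)/(2 - 0) × (-0.3 - 4)/(2 - 4) = -0.137063
L_3(-0.3) = (-0.3 - (-2))/(4 - (-2)) × (-0.3 - 0)/(4 - 0) × (-0.3 - 2)/(4 - 2) = 0.024437

P(-0.3) = 13×L_0(-0.3) + (-6)×L_1(-0.3) + (-5)×L_2(-0.3) + 11×L_3(-0.3)
P(-0.3) = -4.547187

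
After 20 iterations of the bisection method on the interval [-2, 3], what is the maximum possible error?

Bisection error bound: |error| ≤ (b-a)/2^n
|error| ≤ (3 - (-2))/2^20 = 5/2^20
|error| ≤ 0.0000047684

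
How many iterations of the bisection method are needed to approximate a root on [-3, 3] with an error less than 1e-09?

We need (b-a)/2^n ≤ 1e-09
(3 - (-3))/2^n ≤ 1e-09
6/2^n ≤ 1e-09
2^n ≥ 6000000000
n ≥ log₂(6000000000) = 32.48
n ≥ 33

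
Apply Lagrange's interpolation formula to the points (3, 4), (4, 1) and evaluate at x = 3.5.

Lagrange interpolation formula:
P(x) = Σ yᵢ × Lᵢ(x)
where Lᵢ(x) = Π_{j≠i} (x - xⱼ)/(xᵢ - xⱼ)

L_0(3.5) = (3.5 - 4)/(3 - 4) = 0.500000
L_1(3.5) = (3.5 - 3)/(4 - 3) = 0.500000

P(3.5) = 4×L_0(3.5) + 1×L_1(3.5)
P(3.5) = 2.500000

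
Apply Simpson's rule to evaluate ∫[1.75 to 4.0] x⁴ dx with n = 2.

f(x) = x⁴
a = 1.75, b = 4.0, n = 2
h = (b - a)/n = 1.125000

Simpson's rule: (h/3)[f(x₀) + 4f(x₁) + 2f(x₂) + ... + f(xₙ)]

x_0 = 1.7500, f(x_0) = 9.378906, coefficient = 1
x_1 = 2.8750, f(x_1) = 68.320557, coefficient = 4
x_2 = 4.0000, f(x_2) = 256.000000, coefficient = 1

I ≈ (1.125000/3) × 538.661133 = 201.997925
Exact value: 201.517383
Error: 0.480542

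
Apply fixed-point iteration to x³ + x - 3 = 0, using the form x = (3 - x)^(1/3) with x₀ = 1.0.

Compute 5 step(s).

Equation: x³ + x - 3 = 0
Fixed-point form: x = (3 - x)^(1/3)
x₀ = 1.0

x_1 = g(1.000000) = 1.259921
x_2 = g(1.259921) = 1.202790
x_3 = g(1.202790) = 1.215812
x_4 = g(1.215812) = 1.212868
x_5 = g(1.212868) = 1.213535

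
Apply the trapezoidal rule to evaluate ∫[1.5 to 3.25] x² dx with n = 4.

f(x) = x²
a = 1.5, b = 3.25, n = 4
h = (b - a)/n = 0.437500

Trapezoidal rule: (h/2)[f(x₀) + 2f(x₁) + 2f(x₂) + ... + f(xₙ)]

x_0 = 1.5000, f(x_0) = 2.250000, coefficient = 1
x_1 = 1.9375, f(x_1) = 3.753906, coefficient = 2
x_2 = 2.3750, f(x_2) = 5.640625, coefficient = 2
x_3 = 2.8125, f(x_3) = 7.910156, coefficient = 2
x_4 = 3.2500, f(x_4) = 10.562500, coefficient = 1

I ≈ (0.437500/2) × 47.421875 = 10.373535
Exact value: 10.317708
Error: 0.055827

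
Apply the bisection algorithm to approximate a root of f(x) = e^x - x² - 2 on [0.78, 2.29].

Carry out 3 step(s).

f(x) = e^x - x² - 2
Initial interval: [0.78, 2.29]

Iteration 1:
  c_1 = (0.780000 + 2.290000)/2 = 1.535000
  f(c_1) = f(1.535000) = 0.285101
  f(a) × f(c) < 0, new interval: [0.780000, 1.535000]
Iteration 2:
  c_2 = (0.780000 + 1.535000)/2 = 1.157500
  f(c_2) = f(1.157500) = -0.157838
  f(a) × f(c) ≥ 0, new interval: [1.157500, 1.535000]
Iteration 3:
  c_3 = (1.157500 + 1.535000)/2 = 1.346250
  f(c_3) = f(1.346250) = 0.030598
  f(a) × f(c) < 0, new interval: [1.157500, 1.346250]

After 3 iteration(s), the approximation is c_3 = 1.346250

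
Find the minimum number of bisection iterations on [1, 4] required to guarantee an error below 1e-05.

We need (b-a)/2^n ≤ 1e-05
(4 - 1)/2^n ≤ 1e-05
3/2^n ≤ 1e-05
2^n ≥ 300000
n ≥ log₂(300000) = 18.19
n ≥ 19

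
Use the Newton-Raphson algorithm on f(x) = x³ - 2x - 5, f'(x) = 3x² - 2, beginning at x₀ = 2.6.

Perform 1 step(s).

f(x) = x³ - 2x - 5
f'(x) = 3x² - 2
x₀ = 2.6

Newton-Raphson formula: x_{n+1} = x_n - f(x_n)/f'(x_n)

Iteration 1:
  f(2.600000) = 7.376000
  f'(2.600000) = 18.280000
  x_1 = 2.600000 - 7.376000/18.280000 = 2.196499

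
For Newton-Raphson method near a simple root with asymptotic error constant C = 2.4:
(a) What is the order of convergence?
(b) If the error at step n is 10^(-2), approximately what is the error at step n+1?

(a) Newton-Raphson has quadratic (order 2) convergence near simple roots.
    This means |e_{n+1}| ≈ C|e_n|².

(b) With |e_n| = 10^(-2) and C = 2.4:
    |e_{n+1}| ≈ 2.4 × (10^(-2))² = 2.4 × 10^(-4)

(a) 2 (quadratic); (b) |e_{n+1}| ≈ 2.400e-04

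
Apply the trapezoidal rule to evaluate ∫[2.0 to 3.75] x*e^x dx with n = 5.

f(x) = x*e^x
a = 2.0, b = 3.75, n = 5
h = (b - a)/n = 0.350000

Trapezoidal rule: (h/2)[f(x₀) + 2f(x₁) + 2f(x₂) + ... + f(xₙ)]

x_0 = 2.0000, f(x_0) = 14.778112, coefficient = 1
x_1 = 2.3500, f(x_1) = 24.641089, coefficient = 2
x_2 = 2.7000, f(x_2) = 40.175276, coefficient = 2
x_3 = 3.0500, f(x_3) = 64.401800, coefficient = 2
x_4 = 3.4000, f(x_4) = 101.877940, coefficient = 2
x_5 = 3.7500, f(x_5) = 159.454058, coefficient = 1

I ≈ (0.350000/2) × 636.424380 = 111.374267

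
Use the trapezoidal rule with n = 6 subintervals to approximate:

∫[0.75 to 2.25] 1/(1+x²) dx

f(x) = 1/(1+x²)
a = 0.75, b = 2.25, n = 6
h = (b - a)/n = 0.250000

Trapezoidal rule: (h/2)[f(x₀) + 2f(x₁) + 2f(x₂) + ... + f(xₙ)]

x_0 = 0.7500, f(x_0) = 0.640000, coefficient = 1
x_1 = 1.0000, f(x_1) = 0.500000, coefficient = 2
x_2 = 1.2500, f(x_2) = 0.390244, coefficient = 2
x_3 = 1.5000, f(x_3) = 0.307692, coefficient = 2
x_4 = 1.7500, f(x_4) = 0.246154, coefficient = 2
x_5 = 2.0000, f(x_5) = 0.200000, coefficient = 2
x_6 = 2.2500, f(x_6) = 0.164948, coefficient = 1

I ≈ (0.250000/2) × 4.093129 = 0.511641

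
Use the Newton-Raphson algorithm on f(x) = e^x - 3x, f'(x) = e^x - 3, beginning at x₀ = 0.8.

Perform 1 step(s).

f(x) = e^x - 3x
f'(x) = e^x - 3
x₀ = 0.8

Newton-Raphson formula: x_{n+1} = x_n - f(x_n)/f'(x_n)

Iteration 1:
  f(0.800000) = -0.174459
  f'(0.800000) = -0.774459
  x_1 = 0.800000 - (-0.174459)/(-0.774459) = 0.574734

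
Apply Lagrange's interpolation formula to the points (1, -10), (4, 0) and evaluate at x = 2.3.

Lagrange interpolation formula:
P(x) = Σ yᵢ × Lᵢ(x)
where Lᵢ(x) = Π_{j≠i} (x - xⱼ)/(xᵢ - xⱼ)

L_0(2.3) = (2.3 - 4)/(1 - 4) = 0.566667
L_1(2.3) = (2.3 - 1)/(4 - 1) = 0.433333

P(2.3) = (-10)×L_0(2.3) + 0×L_1(2.3)
P(2.3) = -5.666667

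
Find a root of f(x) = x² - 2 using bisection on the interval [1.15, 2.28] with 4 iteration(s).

f(x) = x² - 2
Initial interval: [1.15, 2.28]

Iteration 1:
  c_1 = (1.150000 + 2.280000)/2 = 1.715000
  f(c_1) = f(1.715000) = 0.941225
  f(a) × f(c) < 0, new interval: [1.150000, 1.715000]
Iteration 2:
  c_2 = (1.150000 + 1.715000)/2 = 1.432500
  f(c_2) = f(1.432500) = 0.052056
  f(a) × f(c) < 0, new interval: [1.150000, 1.432500]
Iteration 3:
  c_3 = (1.150000 + 1.432500)/2 = 1.291250
  f(c_3) = f(1.291250) = -0.332673
  f(a) × f(c) ≥ 0, new interval: [1.291250, 1.432500]
Iteration 4:
  c_4 = (1.291250 + 1.432500)/2 = 1.361875
  f(c_4) = f(1.361875) = -0.145296
  f(a) × f(c) ≥ 0, new interval: [1.361875, 1.432500]

After 4 iteration(s), the approximation is c_4 = 1.361875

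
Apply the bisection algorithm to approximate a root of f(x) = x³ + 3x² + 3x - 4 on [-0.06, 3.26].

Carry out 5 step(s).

f(x) = x³ + 3x² + 3x - 4
Initial interval: [-0.06, 3.26]

Iteration 1:
  c_1 = (-0.060000 + 3.260000)/2 = 1.600000
  f(c_1) = f(1.600000) = 12.576000
  f(a) × f(c) < 0, new interval: [-0.060000, 1.600000]
Iteration 2:
  c_2 = (-0.060000 + 1.600000)/2 = 0.770000
  f(c_2) = f(0.770000) = 0.545233
  f(a) × f(c) < 0, new interval: [-0.060000, 0.770000]
Iteration 3:
  c_3 = (-0.060000 + 0.770000)/2 = 0.355000
  f(c_3) = f(0.355000) = -2.512186
  f(a) × f(c) ≥ 0, new interval: [0.355000, 0.770000]
Iteration 4:
  c_4 = (0.355000 + 0.770000)/2 = 0.562500
  f(c_4) = f(0.562500) = -1.185303
  f(a) × f(c) ≥ 0, new interval: [0.562500, 0.770000]
Iteration 5:
  c_5 = (0.562500 + 0.770000)/2 = 0.666250
  f(c_5) = f(0.666250) = -0.373842
  f(a) × f(c) ≥ 0, new interval: [0.666250, 0.770000]

After 5 iteration(s), the approximation is c_5 = 0.666250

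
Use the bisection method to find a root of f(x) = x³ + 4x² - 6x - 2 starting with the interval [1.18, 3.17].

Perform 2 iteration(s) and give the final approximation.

f(x) = x³ + 4x² - 6x - 2
Initial interval: [1.18, 3.17]

Iteration 1:
  c_1 = (1.180000 + 3.170000)/2 = 2.175000
  f(c_1) = f(2.175000) = 14.161609
  f(a) × f(c) < 0, new interval: [1.180000, 2.175000]
Iteration 2:
  c_2 = (1.180000 + 2.175000)/2 = 1.677500
  f(c_2) = f(1.677500) = 3.911520
  f(a) × f(c) < 0, new interval: [1.180000, 1.677500]

After 2 iteration(s), the approximation is c_2 = 1.677500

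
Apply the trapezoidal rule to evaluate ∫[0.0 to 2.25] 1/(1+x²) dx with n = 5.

f(x) = 1/(1+x²)
a = 0.0, b = 2.25, n = 5
h = (b - a)/n = 0.450000

Trapezoidal rule: (h/2)[f(x₀) + 2f(x₁) + 2f(x₂) + ... + f(xₙ)]

x_0 = 0.0000, f(x_0) = 1.000000, coefficient = 1
x_1 = 0.4500, f(x_1) = 0.831601, coefficient = 2
x_2 = 0.9000, f(x_2) = 0.552486, coefficient = 2
x_3 = 1.3500, f(x_3) = 0.354296, coefficient = 2
x_4 = 1.8000, f(x_4) = 0.235849, coefficient = 2
x_5 = 2.2500, f(x_5) = 0.164948, coefficient = 1

I ≈ (0.450000/2) × 5.113412 = 1.150518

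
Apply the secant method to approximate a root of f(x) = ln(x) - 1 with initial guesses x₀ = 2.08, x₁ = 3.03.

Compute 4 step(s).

f(x) = ln(x) - 1
x₀ = 2.08, x₁ = 3.03

Secant formula: x_{n+1} = x_n - f(x_n)(x_n - x_{n-1})/(f(x_n) - f(x_{n-1}))

Iteration 1:
  f(2.080000) = -0.267632
  f(3.030000) = 0.108563
  x_2 = 3.030000 - 0.108563×(3.030000 - 2.080000)/(0.108563 - (-0.267632))
       = 2.755848
Iteration 2:
  f(3.030000) = 0.108563
  f(2.755848) = 0.013725
  x_3 = 2.755848 - 0.013725×(2.755848 - 3.030000)/(0.013725 - 0.108563)
       = 2.716172
Iteration 3:
  f(2.755848) = 0.013725
  f(2.716172) = -0.000777
  x_4 = 2.716172 - (-0.000777)×(2.716172 - 2.755848)/(-0.000777 - 0.013725)
       = 2.718296
Iteration 4:
  f(2.716172) = -0.000777
  f(2.718296) = 0.000005
  x_5 = 2.718296 - 0.000005×(2.718296 - 2.716172)/(0.000005 - (-0.000777))
       = 2.718282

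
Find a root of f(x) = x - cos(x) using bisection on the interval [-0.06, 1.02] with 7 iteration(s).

f(x) = x - cos(x)
Initial interval: [-0.06, 1.02]

Iteration 1:
  c_1 = (-0.060000 + 1.020000)/2 = 0.480000
  f(c_1) = f(0.480000) = -0.406995
  f(a) × f(c) ≥ 0, new interval: [0.480000, 1.020000]
Iteration 2:
  c_2 = (0.480000 + 1.020000)/2 = 0.750000
  f(c_2) = f(0.750000) = 0.018311
  f(a) × f(c) < 0, new interval: [0.480000, 0.750000]
Iteration 3:
  c_3 = (0.480000 + 0.750000)/2 = 0.615000
  f(c_3) = f(0.615000) = -0.201773
  f(a) × f(c) ≥ 0, new interval: [0.615000, 0.750000]
Iteration 4:
  c_4 = (0.615000 + 0.750000)/2 = 0.682500
  f(c_4) = f(0.682500) = -0.093498
  f(a) × f(c) ≥ 0, new interval: [0.682500, 0.750000]
Iteration 5:
  c_5 = (0.682500 + 0.750000)/2 = 0.716250
  f(c_5) = f(0.716250) = -0.038023
  f(a) × f(c) ≥ 0, new interval: [0.716250, 0.750000]
Iteration 6:
  c_6 = (0.716250 + 0.750000)/2 = 0.733125
  f(c_6) = f(0.733125) = -0.009962
  f(a) × f(c) ≥ 0, new interval: [0.733125, 0.750000]
Iteration 7:
  c_7 = (0.733125 + 0.750000)/2 = 0.741563
  f(c_7) = f(0.741563) = 0.004148
  f(a) × f(c) < 0, new interval: [0.733125, 0.741563]

After 7 iteration(s), the approximation is c_7 = 0.741563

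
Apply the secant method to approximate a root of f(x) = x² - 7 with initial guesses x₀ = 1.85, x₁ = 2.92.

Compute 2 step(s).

f(x) = x² - 7
x₀ = 1.85, x₁ = 2.92

Secant formula: x_{n+1} = x_n - f(x_n)(x_n - x_{n-1})/(f(x_n) - f(x_{n-1}))

Iteration 1:
  f(1.850000) = -3.577500
  f(2.920000) = 1.526400
  x_2 = 2.920000 - 1.526400×(2.920000 - 1.850000)/(1.526400 - (-3.577500))
       = 2.600000
Iteration 2:
  f(2.920000) = 1.526400
  f(2.600000) = -0.240000
  x_3 = 2.600000 - (-0.240000)×(2.600000 - 2.920000)/(-0.240000 - 1.526400)
       = 2.643478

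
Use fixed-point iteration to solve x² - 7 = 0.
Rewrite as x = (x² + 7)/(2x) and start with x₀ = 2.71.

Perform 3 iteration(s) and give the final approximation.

Equation: x² - 7 = 0
Fixed-point form: x = (x² + 7)/(2x)
x₀ = 2.71

x_1 = g(2.710000) = 2.646513
x_2 = g(2.646513) = 2.645751
x_3 = g(2.645751) = 2.645751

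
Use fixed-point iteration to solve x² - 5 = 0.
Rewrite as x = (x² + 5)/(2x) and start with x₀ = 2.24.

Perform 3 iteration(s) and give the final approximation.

Equation: x² - 5 = 0
Fixed-point form: x = (x² + 5)/(2x)
x₀ = 2.24

x_1 = g(2.240000) = 2.236071
x_2 = g(2.236071) = 2.236068
x_3 = g(2.236068) = 2.236068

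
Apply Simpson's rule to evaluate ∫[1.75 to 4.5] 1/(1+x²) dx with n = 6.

f(x) = 1/(1+x²)
a = 1.75, b = 4.5, n = 6
h = (b - a)/n = 0.458333

Simpson's rule: (h/3)[f(x₀) + 4f(x₁) + 2f(x₂) + ... + f(xₙ)]

x_0 = 1.7500, f(x_0) = 0.246154, coefficient = 1
x_1 = 2.2083, f(x_1) = 0.170162, coefficient = 4
x_2 = 2.6667, f(x_2) = 0.123288, coefficient = 2
x_3 = 3.1250, f(x_3) = 0.092888, coefficient = 4
x_4 = 3.5833, f(x_4) = 0.072253, coefficient = 2
x_5 = 4.0417, f(x_5) = 0.057687, coefficient = 4
x_6 = 4.5000, f(x_6) = 0.047059, coefficient = 1

I ≈ (0.458333/3) × 1.967243 = 0.300551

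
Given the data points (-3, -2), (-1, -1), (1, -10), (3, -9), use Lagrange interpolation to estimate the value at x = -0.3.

Lagrange interpolation formula:
P(x) = Σ yᵢ × Lᵢ(x)
where Lᵢ(x) = Π_{j≠i} (x - xⱼ)/(xᵢ - xⱼ)

L_0(-0.3) = (-0.3 - (-1))/(-3 - (-1)) × (-0.3 - 1)/(-3 - 1) × (-0.3 - 3)/(-3 - 3) = -0.062562
L_1(-0.3) = (-0.3 - (-3))/(-1 - (-3)) × (-0.3 - 1)/(-1 - 1) × (-0.3 - 3)/(-1 - 3) = 0.723938
L_2(-0.3) = (-0.3 - (-3))/(1 - (-3)) × (-0.3 - (-1))/(1 - (-1)) × (-0.3 - 3)/(1 - 3) = 0.389812
L_3(-0.3) = (-0.3 - (-3))/(3 - (-3)) × (-0.3 - (-1))/(3 - (-1)) × (-0.3 - 1)/(3 - 1) = -0.051188

P(-0.3) = (-2)×L_0(-0.3) + (-1)×L_1(-0.3) + (-10)×L_2(-0.3) + (-9)×L_3(-0.3)
P(-0.3) = -4.036250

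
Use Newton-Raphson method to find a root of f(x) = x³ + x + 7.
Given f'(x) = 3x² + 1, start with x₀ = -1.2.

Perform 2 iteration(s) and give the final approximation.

f(x) = x³ + x + 7
f'(x) = 3x² + 1
x₀ = -1.2

Newton-Raphson formula: x_{n+1} = x_n - f(x_n)/f'(x_n)

Iteration 1:
  f(-1.200000) = 4.072000
  f'(-1.200000) = 5.320000
  x_1 = -1.200000 - 4.072000/5.320000 = -1.965414
Iteration 2:
  f(-1.965414) = -2.557512
  f'(-1.965414) = 12.588551
  x_2 = -1.965414 - (-2.557512)/12.588551 = -1.762252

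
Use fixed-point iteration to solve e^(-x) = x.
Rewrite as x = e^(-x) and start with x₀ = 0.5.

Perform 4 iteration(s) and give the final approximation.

Equation: e^(-x) = x
Fixed-point form: x = e^(-x)
x₀ = 0.5

x_1 = g(0.500000) = 0.606531
x_2 = g(0.606531) = 0.545239
x_3 = g(0.545239) = 0.579703
x_4 = g(0.579703) = 0.560065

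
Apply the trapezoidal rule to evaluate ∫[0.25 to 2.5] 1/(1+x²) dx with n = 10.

f(x) = 1/(1+x²)
a = 0.25, b = 2.5, n = 10
h = (b - a)/n = 0.225000

Trapezoidal rule: (h/2)[f(x₀) + 2f(x₁) + 2f(x₂) + ... + f(xₙ)]

x_0 = 0.2500, f(x_0) = 0.941176, coefficient = 1
x_1 = 0.4750, f(x_1) = 0.815910, coefficient = 2
x_2 = 0.7000, f(x_2) = 0.671141, coefficient = 2
x_3 = 0.9250, f(x_3) = 0.538902, coefficient = 2
x_4 = 1.1500, f(x_4) = 0.430571, coefficient = 2
x_5 = 1.3750, f(x_5) = 0.345946, coefficient = 2
x_6 = 1.6000, f(x_6) = 0.280899, coefficient = 2
x_7 = 1.8250, f(x_7) = 0.230914, coefficient = 2
x_8 = 2.0500, f(x_8) = 0.192215, coefficient = 2
x_9 = 2.2750, f(x_9) = 0.161927, coefficient = 2
x_10 = 2.5000, f(x_10) = 0.137931, coefficient = 1

I ≈ (0.225000/2) × 8.415956 = 0.946795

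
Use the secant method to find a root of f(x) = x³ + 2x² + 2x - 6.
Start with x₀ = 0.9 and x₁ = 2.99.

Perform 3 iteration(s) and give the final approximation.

f(x) = x³ + 2x² + 2x - 6
x₀ = 0.9, x₁ = 2.99

Secant formula: x_{n+1} = x_n - f(x_n)(x_n - x_{n-1})/(f(x_n) - f(x_{n-1}))

Iteration 1:
  f(0.900000) = -1.851000
  f(2.990000) = 44.591099
  x_2 = 2.990000 - 44.591099×(2.990000 - 0.900000)/(44.591099 - (-1.851000))
       = 0.983299
Iteration 2:
  f(2.990000) = 44.591099
  f(0.983299) = -1.148917
  x_3 = 0.983299 - (-1.148917)×(0.983299 - 2.990000)/(-1.148917 - 44.591099)
       = 1.033704
Iteration 3:
  f(0.983299) = -1.148917
  f(1.033704) = -0.690942
  x_4 = 1.033704 - (-0.690942)×(1.033704 - 0.983299)/(-0.690942 - (-1.148917))
       = 1.109750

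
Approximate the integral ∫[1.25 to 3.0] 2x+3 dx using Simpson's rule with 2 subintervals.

f(x) = 2x+3
a = 1.25, b = 3.0, n = 2
h = (b - a)/n = 0.875000

Simpson's rule: (h/3)[f(x₀) + 4f(x₁) + 2f(x₂) + ... + f(xₙ)]

x_0 = 1.2500, f(x_0) = 5.500000, coefficient = 1
x_1 = 2.1250, f(x_1) = 7.250000, coefficient = 4
x_2 = 3.0000, f(x_2) = 9.000000, coefficient = 1

I ≈ (0.875000/3) × 43.500000 = 12.687500
Exact value: 12.687500
Error: 0.000000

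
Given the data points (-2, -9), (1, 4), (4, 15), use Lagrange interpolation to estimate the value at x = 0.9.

Lagrange interpolation formula:
P(x) = Σ yᵢ × Lᵢ(x)
where Lᵢ(x) = Π_{j≠i} (x - xⱼ)/(xᵢ - xⱼ)

L_0(0.9) = (0.9 - 1)/(-2 - 1) × (0.9 - 4)/(-2 - 4) = 0.017222
L_1(0.9) = (0.9 - (-2))/(1 - (-2)) × (0.9 - 4)/(1 - 4) = 0.998889
L_2(0.9) = (0.9 - (-2))/(4 - (-2)) × (0.9 - 1)/(4 - 1) = -0.016111

P(0.9) = (-9)×L_0(0.9) + 4×L_1(0.9) + 15×L_2(0.9)
P(0.9) = 3.598889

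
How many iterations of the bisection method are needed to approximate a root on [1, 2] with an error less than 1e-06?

We need (b-a)/2^n ≤ 1e-06
(2 - 1)/2^n ≤ 1e-06
1/2^n ≤ 1e-06
2^n ≥ 1000000
n ≥ log₂(1000000) = 19.93
n ≥ 20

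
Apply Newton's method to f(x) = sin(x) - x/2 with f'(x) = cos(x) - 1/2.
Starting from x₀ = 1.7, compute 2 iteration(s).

f(x) = sin(x) - x/2
f'(x) = cos(x) - 1/2
x₀ = 1.7

Newton-Raphson formula: x_{n+1} = x_n - f(x_n)/f'(x_n)

Iteration 1:
  f(1.700000) = 0.141665
  f'(1.700000) = -0.628844
  x_1 = 1.700000 - 0.141665/(-0.628844) = 1.925278
Iteration 2:
  f(1.925278) = -0.024812
  f'(1.925278) = -0.847104
  x_2 = 1.925278 - (-0.024812)/(-0.847104) = 1.895987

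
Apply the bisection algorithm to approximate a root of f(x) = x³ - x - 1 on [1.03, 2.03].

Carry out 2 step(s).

f(x) = x³ - x - 1
Initial interval: [1.03, 2.03]

Iteration 1:
  c_1 = (1.030000 + 2.030000)/2 = 1.530000
  f(c_1) = f(1.530000) = 1.051577
  f(a) × f(c) < 0, new interval: [1.030000, 1.530000]
Iteration 2:
  c_2 = (1.030000 + 1.530000)/2 = 1.280000
  f(c_2) = f(1.280000) = -0.182848
  f(a) × f(c) ≥ 0, new interval: [1.280000, 1.530000]

After 2 iteration(s), the approximation is c_2 = 1.280000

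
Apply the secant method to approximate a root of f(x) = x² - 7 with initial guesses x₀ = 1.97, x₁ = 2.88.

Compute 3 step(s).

f(x) = x² - 7
x₀ = 1.97, x₁ = 2.88

Secant formula: x_{n+1} = x_n - f(x_n)(x_n - x_{n-1})/(f(x_n) - f(x_{n-1}))

Iteration 1:
  f(1.970000) = -3.119100
  f(2.880000) = 1.294400
  x_2 = 2.880000 - 1.294400×(2.880000 - 1.970000)/(1.294400 - (-3.119100))
       = 2.613113
Iteration 2:
  f(2.880000) = 1.294400
  f(2.613113) = -0.171638
  x_3 = 2.613113 - (-0.171638)×(2.613113 - 2.880000)/(-0.171638 - 1.294400)
       = 2.644359
Iteration 3:
  f(2.613113) = -0.171638
  f(2.644359) = -0.007363
  x_4 = 2.644359 - (-0.007363)×(2.644359 - 2.613113)/(-0.007363 - (-0.171638))
       = 2.645760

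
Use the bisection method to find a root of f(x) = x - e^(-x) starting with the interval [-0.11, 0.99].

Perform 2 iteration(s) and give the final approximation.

f(x) = x - e^(-x)
Initial interval: [-0.11, 0.99]

Iteration 1:
  c_1 = (-0.110000 + 0.990000)/2 = 0.440000
  f(c_1) = f(0.440000) = -0.204036
  f(a) × f(c) ≥ 0, new interval: [0.440000, 0.990000]
Iteration 2:
  c_2 = (0.440000 + 0.990000)/2 = 0.715000
  f(c_2) = f(0.715000) = 0.225808
  f(a) × f(c) < 0, new interval: [0.440000, 0.715000]

After 2 iteration(s), the approximation is c_2 = 0.715000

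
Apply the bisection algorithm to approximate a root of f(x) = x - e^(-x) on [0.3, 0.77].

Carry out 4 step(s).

f(x) = x - e^(-x)
Initial interval: [0.3, 0.77]

Iteration 1:
  c_1 = (0.300000 + 0.770000)/2 = 0.535000
  f(c_1) = f(0.535000) = -0.050669
  f(a) × f(c) ≥ 0, new interval: [0.535000, 0.770000]
Iteration 2:
  c_2 = (0.535000 + 0.770000)/2 = 0.652500
  f(c_2) = f(0.652500) = 0.131758
  f(a) × f(c) < 0, new interval: [0.535000, 0.652500]
Iteration 3:
  c_3 = (0.535000 + 0.652500)/2 = 0.593750
  f(c_3) = f(0.593750) = 0.041498
  f(a) × f(c) < 0, new interval: [0.535000, 0.593750]
Iteration 4:
  c_4 = (0.535000 + 0.593750)/2 = 0.564375
  f(c_4) = f(0.564375) = -0.004340
  f(a) × f(c) ≥ 0, new interval: [0.564375, 0.593750]

After 4 iteration(s), the approximation is c_4 = 0.564375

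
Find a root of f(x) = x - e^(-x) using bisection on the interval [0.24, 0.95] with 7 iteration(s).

f(x) = x - e^(-x)
Initial interval: [0.24, 0.95]

Iteration 1:
  c_1 = (0.240000 + 0.950000)/2 = 0.595000
  f(c_1) = f(0.595000) = 0.043437
  f(a) × f(c) < 0, new interval: [0.240000, 0.595000]
Iteration 2:
  c_2 = (0.240000 + 0.595000)/2 = 0.417500
  f(c_2) = f(0.417500) = -0.241191
  f(a) × f(c) ≥ 0, new interval: [0.417500, 0.595000]
Iteration 3:
  c_3 = (0.417500 + 0.595000)/2 = 0.506250
  f(c_3) = f(0.506250) = -0.096502
  f(a) × f(c) ≥ 0, new interval: [0.506250, 0.595000]
Iteration 4:
  c_4 = (0.506250 + 0.595000)/2 = 0.550625
  f(c_4) = f(0.550625) = -0.025964
  f(a) × f(c) ≥ 0, new interval: [0.550625, 0.595000]
Iteration 5:
  c_5 = (0.550625 + 0.595000)/2 = 0.572812
  f(c_5) = f(0.572812) = 0.008875
  f(a) × f(c) < 0, new interval: [0.550625, 0.572812]
Iteration 6:
  c_6 = (0.550625 + 0.572812)/2 = 0.561719
  f(c_6) = f(0.561719) = -0.008509
  f(a) × f(c) ≥ 0, new interval: [0.561719, 0.572812]
Iteration 7:
  c_7 = (0.561719 + 0.572812)/2 = 0.567266
  f(c_7) = f(0.567266) = 0.000192
  f(a) × f(c) < 0, new interval: [0.561719, 0.567266]

After 7 iteration(s), the approximation is c_7 = 0.567266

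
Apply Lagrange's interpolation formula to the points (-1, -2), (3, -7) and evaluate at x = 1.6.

Lagrange interpolation formula:
P(x) = Σ yᵢ × Lᵢ(x)
where Lᵢ(x) = Π_{j≠i} (x - xⱼ)/(xᵢ - xⱼ)

L_0(1.6) = (1.6 - 3)/(-1 - 3) = 0.350000
L_1(1.6) = (1.6 - (-1))/(3 - (-1)) = 0.650000

P(1.6) = (-2)×L_0(1.6) + (-7)×L_1(1.6)
P(1.6) = -5.250000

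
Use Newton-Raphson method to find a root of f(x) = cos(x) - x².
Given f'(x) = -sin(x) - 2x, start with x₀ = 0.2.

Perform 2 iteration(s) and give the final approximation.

f(x) = cos(x) - x²
f'(x) = -sin(x) - 2x
x₀ = 0.2

Newton-Raphson formula: x_{n+1} = x_n - f(x_n)/f'(x_n)

Iteration 1:
  f(0.200000) = 0.940067
  f'(0.200000) = -0.598669
  x_1 = 0.200000 - 0.940067/(-0.598669) = 1.770260
Iteration 2:
  f(1.770260) = -3.331965
  f'(1.770260) = -4.520693
  x_2 = 1.770260 - (-3.331965)/(-4.520693) = 1.033213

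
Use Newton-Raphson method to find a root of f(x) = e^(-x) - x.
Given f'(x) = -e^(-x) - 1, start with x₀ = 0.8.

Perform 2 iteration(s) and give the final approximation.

f(x) = e^(-x) - x
f'(x) = -e^(-x) - 1
x₀ = 0.8

Newton-Raphson formula: x_{n+1} = x_n - f(x_n)/f'(x_n)

Iteration 1:
  f(0.800000) = -0.350671
  f'(0.800000) = -1.449329
  x_1 = 0.800000 - (-0.350671)/(-1.449329) = 0.558046
Iteration 2:
  f(0.558046) = 0.014280
  f'(0.558046) = -1.572326
  x_2 = 0.558046 - 0.014280/(-1.572326) = 0.567128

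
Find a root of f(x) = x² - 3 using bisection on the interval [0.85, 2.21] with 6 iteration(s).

f(x) = x² - 3
Initial interval: [0.85, 2.21]

Iteration 1:
  c_1 = (0.850000 + 2.210000)/2 = 1.530000
  f(c_1) = f(1.530000) = -0.659100
  f(a) × f(c) ≥ 0, new interval: [1.530000, 2.210000]
Iteration 2:
  c_2 = (1.530000 + 2.210000)/2 = 1.870000
  f(c_2) = f(1.870000) = 0.496900
  f(a) × f(c) < 0, new interval: [1.530000, 1.870000]
Iteration 3:
  c_3 = (1.530000 + 1.870000)/2 = 1.700000
  f(c_3) = f(1.700000) = -0.110000
  f(a) × f(c) ≥ 0, new interval: [1.700000, 1.870000]
Iteration 4:
  c_4 = (1.700000 + 1.870000)/2 = 1.785000
  f(c_4) = f(1.785000) = 0.186225
  f(a) × f(c) < 0, new interval: [1.700000, 1.785000]
Iteration 5:
  c_5 = (1.700000 + 1.785000)/2 = 1.742500
  f(c_5) = f(1.742500) = 0.036306
  f(a) × f(c) < 0, new interval: [1.700000, 1.742500]
Iteration 6:
  c_6 = (1.700000 + 1.742500)/2 = 1.721250
  f(c_6) = f(1.721250) = -0.037298
  f(a) × f(c) ≥ 0, new interval: [1.721250, 1.742500]

After 6 iteration(s), the approximation is c_6 = 1.721250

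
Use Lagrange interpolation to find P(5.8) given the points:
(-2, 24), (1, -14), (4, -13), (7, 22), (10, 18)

Lagrange interpolation formula:
P(x) = Σ yᵢ × Lᵢ(x)
where Lᵢ(x) = Π_{j≠i} (x - xⱼ)/(xᵢ - xⱼ)

L_0(5.8) = (5.8 - 1)/(-2 - 1) × (5.8 - 4)/(-2 - 4) × (5.8 - 7)/(-2 - 7) × (5.8 - 10)/(-2 - 10) = 0.022400
L_1(5.8) = (5.8 - (-2))/(1 - (-2)) × (5.8 - 4)/(1 - 4) × (5.8 - 7)/(1 - 7) × (5.8 - 10)/(1 - 10) = -0.145600
L_2(5.8) = (5.8 - (-2))/(4 - (-2)) × (5.8 - 1)/(4 - 1) × (5.8 - 7)/(4 - 7) × (5.8 - 10)/(4 - 10) = 0.582400
L_3(5.8) = (5.8 - (-2))/(7 - (-2)) × (5.8 - 1)/(7 - 1) × (5.8 - 4)/(7 - 4) × (5.8 - 10)/(7 - 10) = 0.582400
L_4(5.8) = (5.8 - (-2))/(10 - (-2)) × (5.8 - 1)/(10 - 1) × (5.8 - 4)/(10 - 4) × (5.8 - 7)/(10 - 7) = -0.041600

P(5.8) = 24×L_0(5.8) + (-14)×L_1(5.8) + (-13)×L_2(5.8) + 22×L_3(5.8) + 18×L_4(5.8)
P(5.8) = 7.068800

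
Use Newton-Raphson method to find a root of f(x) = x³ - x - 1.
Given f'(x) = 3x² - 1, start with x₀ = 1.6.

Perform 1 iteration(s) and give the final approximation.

f(x) = x³ - x - 1
f'(x) = 3x² - 1
x₀ = 1.6

Newton-Raphson formula: x_{n+1} = x_n - f(x_n)/f'(x_n)

Iteration 1:
  f(1.600000) = 1.496000
  f'(1.600000) = 6.680000
  x_1 = 1.600000 - 1.496000/6.680000 = 1.376048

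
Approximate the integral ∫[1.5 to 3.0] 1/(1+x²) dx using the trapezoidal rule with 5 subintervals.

f(x) = 1/(1+x²)
a = 1.5, b = 3.0, n = 5
h = (b - a)/n = 0.300000

Trapezoidal rule: (h/2)[f(x₀) + 2f(x₁) + 2f(x₂) + ... + f(xₙ)]

x_0 = 1.5000, f(x_0) = 0.307692, coefficient = 1
x_1 = 1.8000, f(x_1) = 0.235849, coefficient = 2
x_2 = 2.1000, f(x_2) = 0.184843, coefficient = 2
x_3 = 2.4000, f(x_3) = 0.147929, coefficient = 2
x_4 = 2.7000, f(x_4) = 0.120627, coefficient = 2
x_5 = 3.0000, f(x_5) = 0.100000, coefficient = 1

I ≈ (0.300000/2) × 1.786189 = 0.267928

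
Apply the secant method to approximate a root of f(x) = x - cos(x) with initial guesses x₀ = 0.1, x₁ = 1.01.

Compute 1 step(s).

f(x) = x - cos(x)
x₀ = 0.1, x₁ = 1.01

Secant formula: x_{n+1} = x_n - f(x_n)(x_n - x_{n-1})/(f(x_n) - f(x_{n-1}))

Iteration 1:
  f(0.100000) = -0.895004
  f(1.010000) = 0.478139
  x_2 = 1.010000 - 0.478139×(1.010000 - 0.100000)/(0.478139 - (-0.895004))
       = 0.693131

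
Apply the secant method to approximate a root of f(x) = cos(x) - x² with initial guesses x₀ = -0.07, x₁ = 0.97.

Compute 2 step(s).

f(x) = cos(x) - x²
x₀ = -0.07, x₁ = 0.97

Secant formula: x_{n+1} = x_n - f(x_n)(x_n - x_{n-1})/(f(x_n) - f(x_{n-1}))

Iteration 1:
  f(-0.070000) = 0.992651
  f(0.970000) = -0.375600
  x_2 = 0.970000 - (-0.375600)×(0.970000 - (-0.070000))/(-0.375600 - 0.992651)
       = 0.684508
Iteration 2:
  f(0.970000) = -0.375600
  f(0.684508) = 0.306178
  x_3 = 0.684508 - 0.306178×(0.684508 - 0.970000)/(0.306178 - (-0.375600))
       = 0.812719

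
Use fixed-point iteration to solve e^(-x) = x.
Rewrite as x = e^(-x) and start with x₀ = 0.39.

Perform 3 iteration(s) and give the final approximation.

Equation: e^(-x) = x
Fixed-point form: x = e^(-x)
x₀ = 0.39

x_1 = g(0.390000) = 0.677057
x_2 = g(0.677057) = 0.508110
x_3 = g(0.508110) = 0.601631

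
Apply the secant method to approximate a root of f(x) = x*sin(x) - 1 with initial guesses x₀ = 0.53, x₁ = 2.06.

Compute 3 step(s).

f(x) = x*sin(x) - 1
x₀ = 0.53, x₁ = 2.06

Secant formula: x_{n+1} = x_n - f(x_n)(x_n - x_{n-1})/(f(x_n) - f(x_{n-1}))

Iteration 1:
  f(0.530000) = -0.732067
  f(2.060000) = 0.818377
  x_2 = 2.060000 - 0.818377×(2.060000 - 0.530000)/(0.818377 - (-0.732067))
       = 1.252414
Iteration 2:
  f(2.060000) = 0.818377
  f(1.252414) = 0.189472
  x_3 = 1.252414 - 0.189472×(1.252414 - 2.060000)/(0.189472 - 0.818377)
       = 1.009111
Iteration 3:
  f(1.252414) = 0.189472
  f(1.009111) = -0.145930
  x_4 = 1.009111 - (-0.145930)×(1.009111 - 1.252414)/(-0.145930 - 0.189472)
       = 1.114970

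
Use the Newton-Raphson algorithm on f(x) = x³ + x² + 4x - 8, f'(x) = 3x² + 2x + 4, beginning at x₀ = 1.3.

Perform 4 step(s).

f(x) = x³ + x² + 4x - 8
f'(x) = 3x² + 2x + 4
x₀ = 1.3

Newton-Raphson formula: x_{n+1} = x_n - f(x_n)/f'(x_n)

Iteration 1:
  f(1.300000) = 1.087000
  f'(1.300000) = 11.670000
  x_1 = 1.300000 - 1.087000/11.670000 = 1.206855
Iteration 2:
  f(1.206855) = 0.041704
  f'(1.206855) = 10.783209
  x_2 = 1.206855 - 0.041704/10.783209 = 1.202988
Iteration 3:
  f(1.202988) = 0.000069
  f'(1.202988) = 10.747513
  x_3 = 1.202988 - 0.000069/10.747513 = 1.202981
Iteration 4:
  f(1.202981) = 0.000000
  f'(1.202981) = 10.747454
  x_4 = 1.202981 - 0.000000/10.747454 = 1.202981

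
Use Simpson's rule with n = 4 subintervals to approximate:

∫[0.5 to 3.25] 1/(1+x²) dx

f(x) = 1/(1+x²)
a = 0.5, b = 3.25, n = 4
h = (b - a)/n = 0.687500

Simpson's rule: (h/3)[f(x₀) + 4f(x₁) + 2f(x₂) + ... + f(xₙ)]

x_0 = 0.5000, f(x_0) = 0.800000, coefficient = 1
x_1 = 1.1875, f(x_1) = 0.414911, coefficient = 4
x_2 = 1.8750, f(x_2) = 0.221453, coefficient = 2
x_3 = 2.5625, f(x_3) = 0.132163, coefficient = 4
x_4 = 3.2500, f(x_4) = 0.086486, coefficient = 1

I ≈ (0.687500/3) × 3.517689 = 0.806137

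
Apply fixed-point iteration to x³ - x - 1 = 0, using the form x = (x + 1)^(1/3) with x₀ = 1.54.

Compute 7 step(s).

Equation: x³ - x - 1 = 0
Fixed-point form: x = (x + 1)^(1/3)
x₀ = 1.54

x_1 = g(1.540000) = 1.364409
x_2 = g(1.364409) = 1.332215
x_3 = g(1.332215) = 1.326140
x_4 = g(1.326140) = 1.324988
x_5 = g(1.324988) = 1.324769
x_6 = g(1.324769) = 1.324728
x_7 = g(1.324728) = 1.324720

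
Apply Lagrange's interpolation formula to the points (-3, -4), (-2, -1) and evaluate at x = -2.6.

Lagrange interpolation formula:
P(x) = Σ yᵢ × Lᵢ(x)
where Lᵢ(x) = Π_{j≠i} (x - xⱼ)/(xᵢ - xⱼ)

L_0(-2.6) = (-2.6 - (-2))/(-3 - (-2)) = 0.600000
L_1(-2.6) = (-2.6 - (-3))/(-2 - (-3)) = 0.400000

P(-2.6) = (-4)×L_0(-2.6) + (-1)×L_1(-2.6)
P(-2.6) = -2.800000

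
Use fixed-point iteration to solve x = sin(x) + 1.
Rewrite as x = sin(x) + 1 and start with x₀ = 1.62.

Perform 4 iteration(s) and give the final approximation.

Equation: x = sin(x) + 1
Fixed-point form: x = sin(x) + 1
x₀ = 1.62

x_1 = g(1.620000) = 1.998790
x_2 = g(1.998790) = 1.909800
x_3 = g(1.909800) = 1.943086
x_4 = g(1.943086) = 1.931497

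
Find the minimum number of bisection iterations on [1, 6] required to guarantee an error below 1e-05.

We need (b-a)/2^n ≤ 1e-05
(6 - 1)/2^n ≤ 1e-05
5/2^n ≤ 1e-05
2^n ≥ 500000
n ≥ log₂(500000) = 18.93
n ≥ 19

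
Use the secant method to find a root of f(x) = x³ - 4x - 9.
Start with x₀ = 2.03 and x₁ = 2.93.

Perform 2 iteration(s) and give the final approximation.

f(x) = x³ - 4x - 9
x₀ = 2.03, x₁ = 2.93

Secant formula: x_{n+1} = x_n - f(x_n)(x_n - x_{n-1})/(f(x_n) - f(x_{n-1}))

Iteration 1:
  f(2.030000) = -8.754573
  f(2.930000) = 4.433757
  x_2 = 2.930000 - 4.433757×(2.930000 - 2.030000)/(4.433757 - (-8.754573))
       = 2.627431
Iteration 2:
  f(2.930000) = 4.433757
  f(2.627431) = -1.371535
  x_3 = 2.627431 - (-1.371535)×(2.627431 - 2.930000)/(-1.371535 - 4.433757)
       = 2.698915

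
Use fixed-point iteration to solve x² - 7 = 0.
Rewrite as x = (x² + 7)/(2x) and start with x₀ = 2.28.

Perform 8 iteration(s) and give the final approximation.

Equation: x² - 7 = 0
Fixed-point form: x = (x² + 7)/(2x)
x₀ = 2.28

x_1 = g(2.280000) = 2.675088
x_2 = g(2.675088) = 2.645912
x_3 = g(2.645912) = 2.645751
x_4 = g(2.645751) = 2.645751
x_5 = g(2.645751) = 2.645751
x_6 = g(2.645751) = 2.645751
x_7 = g(2.645751) = 2.645751
x_8 = g(2.645751) = 2.645751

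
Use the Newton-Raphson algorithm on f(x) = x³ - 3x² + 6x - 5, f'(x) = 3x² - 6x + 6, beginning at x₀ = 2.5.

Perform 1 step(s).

f(x) = x³ - 3x² + 6x - 5
f'(x) = 3x² - 6x + 6
x₀ = 2.5

Newton-Raphson formula: x_{n+1} = x_n - f(x_n)/f'(x_n)

Iteration 1:
  f(2.500000) = 6.875000
  f'(2.500000) = 9.750000
  x_1 = 2.500000 - 6.875000/9.750000 = 1.794872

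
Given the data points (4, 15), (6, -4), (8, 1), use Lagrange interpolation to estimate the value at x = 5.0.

Lagrange interpolation formula:
P(x) = Σ yᵢ × Lᵢ(x)
where Lᵢ(x) = Π_{j≠i} (x - xⱼ)/(xᵢ - xⱼ)

L_0(5.0) = (5.0 - 6)/(4 - 6) × (5.0 - 8)/(4 - 8) = 0.375000
L_1(5.0) = (5.0 - 4)/(6 - 4) × (5.0 - 8)/(6 - 8) = 0.750000
L_2(5.0) = (5.0 - 4)/(8 - 4) × (5.0 - 6)/(8 - 6) = -0.125000

P(5.0) = 15×L_0(5.0) + (-4)×L_1(5.0) + 1×L_2(5.0)
P(5.0) = 2.500000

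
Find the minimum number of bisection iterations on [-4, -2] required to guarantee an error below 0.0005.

We need (b-a)/2^n ≤ 0.0005
(-2 - (-4))/2^n ≤ 0.0005
2/2^n ≤ 0.0005
2^n ≥ 4000
n ≥ log₂(4000) = 11.97
n ≥ 12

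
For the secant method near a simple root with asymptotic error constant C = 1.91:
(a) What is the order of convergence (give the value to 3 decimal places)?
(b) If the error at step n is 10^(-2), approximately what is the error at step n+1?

(a) Secant method has superlinear convergence with order φ = (1+√5)/2 ≈ 1.618.
    This means |e_{n+1}| ≈ C|e_n|^1.618.

(b) With |e_n| = 10^(-2) and C = 1.91:
    |e_{n+1}| ≈ 1.91 × (10^(-2))^1.618 = 1.91 × 10^(-3.24)

(a) ≈ 1.618 (golden ratio); (b) |e_{n+1}| ≈ 1.109e-03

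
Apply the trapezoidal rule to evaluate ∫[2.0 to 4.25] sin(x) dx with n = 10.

f(x) = sin(x)
a = 2.0, b = 4.25, n = 10
h = (b - a)/n = 0.225000

Trapezoidal rule: (h/2)[f(x₀) + 2f(x₁) + 2f(x₂) + ... + f(xₙ)]

x_0 = 2.0000, f(x_0) = 0.909297, coefficient = 1
x_1 = 2.2250, f(x_1) = 0.793533, coefficient = 2
x_2 = 2.4500, f(x_2) = 0.637765, coefficient = 2
x_3 = 2.6750, f(x_3) = 0.449846, coefficient = 2
x_4 = 2.9000, f(x_4) = 0.239249, coefficient = 2
x_5 = 3.1250, f(x_5) = 0.016592, coefficient = 2
x_6 = 3.3500, f(x_6) = -0.206902, coefficient = 2
x_7 = 3.5750, f(x_7) = -0.419966, coefficient = 2
x_8 = 3.8000, f(x_8) = -0.611858, coefficient = 2
x_9 = 4.0250, f(x_9) = -0.772905, coefficient = 2
x_10 = 4.2500, f(x_10) = -0.894989, coefficient = 1

I ≈ (0.225000/2) × 0.265015 = 0.029814
Exact value: 0.029941
Error: 0.000126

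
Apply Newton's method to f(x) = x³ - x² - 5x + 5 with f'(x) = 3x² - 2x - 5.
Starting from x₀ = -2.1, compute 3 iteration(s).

f(x) = x³ - x² - 5x + 5
f'(x) = 3x² - 2x - 5
x₀ = -2.1

Newton-Raphson formula: x_{n+1} = x_n - f(x_n)/f'(x_n)

Iteration 1:
  f(-2.100000) = 1.829000
  f'(-2.100000) = 12.430000
  x_1 = -2.100000 - 1.829000/12.430000 = -2.247144
Iteration 2:
  f(-2.247144) = -0.161241
  f'(-2.247144) = 14.643257
  x_2 = -2.247144 - (-0.161241)/14.643257 = -2.236133
Iteration 3:
  f(-2.236133) = -0.000937
  f'(-2.236133) = 14.473134
  x_3 = -2.236133 - (-0.000937)/14.473134 = -2.236068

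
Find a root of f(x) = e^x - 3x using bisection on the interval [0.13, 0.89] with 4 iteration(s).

f(x) = e^x - 3x
Initial interval: [0.13, 0.89]

Iteration 1:
  c_1 = (0.130000 + 0.890000)/2 = 0.510000
  f(c_1) = f(0.510000) = 0.135291
  f(a) × f(c) ≥ 0, new interval: [0.510000, 0.890000]
Iteration 2:
  c_2 = (0.510000 + 0.890000)/2 = 0.700000
  f(c_2) = f(0.700000) = -0.086247
  f(a) × f(c) < 0, new interval: [0.510000, 0.700000]
Iteration 3:
  c_3 = (0.510000 + 0.700000)/2 = 0.605000
  f(c_3) = f(0.605000) = 0.016252
  f(a) × f(c) ≥ 0, new interval: [0.605000, 0.700000]
Iteration 4:
  c_4 = (0.605000 + 0.700000)/2 = 0.652500
  f(c_4) = f(0.652500) = -0.037164
  f(a) × f(c) < 0, new interval: [0.605000, 0.652500]

After 4 iteration(s), the approximation is c_4 = 0.652500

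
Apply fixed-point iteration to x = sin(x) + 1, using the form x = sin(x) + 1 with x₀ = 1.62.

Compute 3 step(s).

Equation: x = sin(x) + 1
Fixed-point form: x = sin(x) + 1
x₀ = 1.62

x_1 = g(1.620000) = 1.998790
x_2 = g(1.998790) = 1.909800
x_3 = g(1.909800) = 1.943086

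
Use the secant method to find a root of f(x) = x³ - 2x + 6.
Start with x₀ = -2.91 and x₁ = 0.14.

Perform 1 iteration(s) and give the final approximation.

f(x) = x³ - 2x + 6
x₀ = -2.91, x₁ = 0.14

Secant formula: x_{n+1} = x_n - f(x_n)(x_n - x_{n-1})/(f(x_n) - f(x_{n-1}))

Iteration 1:
  f(-2.910000) = -12.822171
  f(0.140000) = 5.722744
  x_2 = 0.140000 - 5.722744×(0.140000 - (-2.910000))/(5.722744 - (-12.822171))
       = -0.801194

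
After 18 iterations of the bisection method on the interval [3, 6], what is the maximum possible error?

Bisection error bound: |error| ≤ (b-a)/2^n
|error| ≤ (6 - 3)/2^18 = 3/2^18
|error| ≤ 0.0000114441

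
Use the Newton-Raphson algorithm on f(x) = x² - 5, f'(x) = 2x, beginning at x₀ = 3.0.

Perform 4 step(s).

f(x) = x² - 5
f'(x) = 2x
x₀ = 3.0

Newton-Raphson formula: x_{n+1} = x_n - f(x_n)/f'(x_n)

Iteration 1:
  f(3.000000) = 4.000000
  f'(3.000000) = 6.000000
  x_1 = 3.000000 - 4.000000/6.000000 = 2.333333
Iteration 2:
  f(2.333333) = 0.444444
  f'(2.333333) = 4.666667
  x_2 = 2.333333 - 0.444444/4.666667 = 2.238095
Iteration 3:
  f(2.238095) = 0.009070
  f'(2.238095) = 4.476190
  x_3 = 2.238095 - 0.009070/4.476190 = 2.236069
Iteration 4:
  f(2.236069) = 0.000004
  f'(2.236069) = 4.472138
  x_4 = 2.236069 - 0.000004/4.472138 = 2.236068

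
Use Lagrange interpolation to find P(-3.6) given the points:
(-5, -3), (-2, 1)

Lagrange interpolation formula:
P(x) = Σ yᵢ × Lᵢ(x)
where Lᵢ(x) = Π_{j≠i} (x - xⱼ)/(xᵢ - xⱼ)

L_0(-3.6) = (-3.6 - (-2))/(-5 - (-2)) = 0.533333
L_1(-3.6) = (-3.6 - (-5))/(-2 - (-5)) = 0.466667

P(-3.6) = (-3)×L_0(-3.6) + 1×L_1(-3.6)
P(-3.6) = -1.133333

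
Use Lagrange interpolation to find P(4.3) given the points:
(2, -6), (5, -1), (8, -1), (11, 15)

Lagrange interpolation formula:
P(x) = Σ yᵢ × Lᵢ(x)
where Lᵢ(x) = Π_{j≠i} (x - xⱼ)/(xᵢ - xⱼ)

L_0(4.3) = (4.3 - 5)/(2 - 5) × (4.3 - 8)/(2 - 8) × (4.3 - 11)/(2 - 11) = 0.107117
L_1(4.3) = (4.3 - 2)/(5 - 2) × (4.3 - 8)/(5 - 8) × (4.3 - 11)/(5 - 11) = 1.055870
L_2(4.3) = (4.3 - 2)/(8 - 2) × (4.3 - 5)/(8 - 5) × (4.3 - 11)/(8 - 11) = -0.199759
L_3(4.3) = (4.3 - 2)/(11 - 2) × (4.3 - 5)/(11 - 5) × (4.3 - 8)/(11 - 8) = 0.036772

P(4.3) = (-6)×L_0(4.3) + (-1)×L_1(4.3) + (-1)×L_2(4.3) + 15×L_3(4.3)
P(4.3) = -0.947241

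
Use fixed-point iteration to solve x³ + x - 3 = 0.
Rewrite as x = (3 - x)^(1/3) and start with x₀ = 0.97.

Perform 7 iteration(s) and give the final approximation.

Equation: x³ + x - 3 = 0
Fixed-point form: x = (3 - x)^(1/3)
x₀ = 0.97

x_1 = g(0.970000) = 1.266189
x_2 = g(1.266189) = 1.201344
x_3 = g(1.201344) = 1.216138
x_4 = g(1.216138) = 1.212794
x_5 = g(1.212794) = 1.213551
x_6 = g(1.213551) = 1.213380
x_7 = g(1.213380) = 1.213419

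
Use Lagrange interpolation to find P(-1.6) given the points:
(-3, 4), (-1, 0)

Lagrange interpolation formula:
P(x) = Σ yᵢ × Lᵢ(x)
where Lᵢ(x) = Π_{j≠i} (x - xⱼ)/(xᵢ - xⱼ)

L_0(-1.6) = (-1.6 - (-1))/(-3 - (-1)) = 0.300000
L_1(-1.6) = (-1.6 - (-3))/(-1 - (-3)) = 0.700000

P(-1.6) = 4×L_0(-1.6) + 0×L_1(-1.6)
P(-1.6) = 1.200000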